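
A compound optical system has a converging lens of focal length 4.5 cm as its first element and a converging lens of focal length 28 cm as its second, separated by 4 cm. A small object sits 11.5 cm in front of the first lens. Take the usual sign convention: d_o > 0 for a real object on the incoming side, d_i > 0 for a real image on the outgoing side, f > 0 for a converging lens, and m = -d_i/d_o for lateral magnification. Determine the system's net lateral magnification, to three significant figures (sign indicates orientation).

-0.573

Applying the thin-lens equation to the first lens, 1/4.5 = 1/11.5 + 1/d_i1, which gives d_i1 = 7.393 cm.
Its lateral magnification is m_1 = -d_i1/d_o1 = -(7.393)/11.5 = -0.6429.
This image would form 7.393 cm past lens 1, i.e. 3.393 cm beyond lens 2, so it is a virtual object for lens 2: d_o2 = 4 - 7.393 = -3.393 cm.
Applying the thin-lens equation again with f_2 = 28 cm and d_o2 = -3.393 cm gives d_i2 = 3.026 cm.
m_2 = -(3.026)/(-3.393) = 0.8919.
Total m = m_1 x m_2 = (-0.6429)(0.8919) = -0.5734.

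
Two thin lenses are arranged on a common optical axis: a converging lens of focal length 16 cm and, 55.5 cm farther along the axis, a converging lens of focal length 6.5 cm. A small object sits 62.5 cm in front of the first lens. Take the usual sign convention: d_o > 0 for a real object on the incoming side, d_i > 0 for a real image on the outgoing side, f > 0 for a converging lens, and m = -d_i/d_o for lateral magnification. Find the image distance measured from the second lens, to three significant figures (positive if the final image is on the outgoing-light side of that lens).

First lens: d_i1 = 1/(1/16 - 1/62.5) = 21.505 cm.
Object distance for lens 2: d_o2 = 55.5 - 21.505 = 33.995 cm.
Second lens: d_i2 = 1/(1/6.5 - 1/(33.995)) = 8.037 cm.

8.04 cm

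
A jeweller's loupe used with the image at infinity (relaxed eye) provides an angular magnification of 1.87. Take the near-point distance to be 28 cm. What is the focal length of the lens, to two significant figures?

15 cm

For the image at infinity, M = D/f.
f = D/M = 28/1.87 = 14.973 cm.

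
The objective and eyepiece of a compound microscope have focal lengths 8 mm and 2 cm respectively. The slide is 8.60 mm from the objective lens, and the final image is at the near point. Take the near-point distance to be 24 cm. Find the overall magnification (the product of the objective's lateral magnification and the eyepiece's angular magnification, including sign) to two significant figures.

-170

Convert to cm: f_obj = 8 mm = 0.8 cm; d_o = 8.60 mm = 0.86 cm.
Objective: 1/d_i = 1/f_obj - 1/d_o = 1/0.8 - 1/0.86 = 0.08721 cm^-1, so d_i = 11.467 cm.
m_obj = -d_i/d_o = -11.467/0.86 = -13.333.
Eyepiece angular magnification (image at near point): M_eye = 1 + D/f_e = 1 + 24/2 = 13.000.
Overall M = m_obj x M_eye = (-13.333)(13.000) = -173.33.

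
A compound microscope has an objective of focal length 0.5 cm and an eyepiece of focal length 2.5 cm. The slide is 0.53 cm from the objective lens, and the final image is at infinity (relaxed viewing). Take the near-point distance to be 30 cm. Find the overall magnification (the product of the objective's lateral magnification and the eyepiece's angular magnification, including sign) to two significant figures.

Objective: 1/d_i = 1/f_obj - 1/d_o = 1/0.5 - 1/0.53 = 0.11321 cm^-1, so d_i = 8.833 cm.
m_obj = -d_i/d_o = -8.833/0.53 = -16.667.
Eyepiece angular magnification (image at infinity): M_eye = D/f_e = 30/2.5 = 12.000.
Overall M = m_obj x M_eye = (-16.667)(12.000) = -200.00.

-200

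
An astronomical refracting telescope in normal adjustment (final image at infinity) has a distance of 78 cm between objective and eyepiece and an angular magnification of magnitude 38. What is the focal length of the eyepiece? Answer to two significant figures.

In normal adjustment the tube length equals f_obj + f_eye and |M| = f_obj/f_eye.
So f_obj = 38 f_eye and 38 f_eye + f_eye = 78 cm, giving f_eye = 78/39 = 2.000 cm and f_obj = 76.000 cm.

2.0 cm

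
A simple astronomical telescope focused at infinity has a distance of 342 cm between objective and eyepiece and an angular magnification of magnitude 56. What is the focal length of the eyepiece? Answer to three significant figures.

In normal adjustment the tube length equals f_obj + f_eye and |M| = f_obj/f_eye.
So f_obj = 56 f_eye and 56 f_eye + f_eye = 342 cm, giving f_eye = 342/57 = 6.000 cm and f_obj = 336.000 cm.

6.00 cm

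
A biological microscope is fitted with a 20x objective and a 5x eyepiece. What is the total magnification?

The overall magnification of a compound microscope is the product of the objective and eyepiece magnifications:
M = M_obj x M_eye = 20 x 5 = 100.

100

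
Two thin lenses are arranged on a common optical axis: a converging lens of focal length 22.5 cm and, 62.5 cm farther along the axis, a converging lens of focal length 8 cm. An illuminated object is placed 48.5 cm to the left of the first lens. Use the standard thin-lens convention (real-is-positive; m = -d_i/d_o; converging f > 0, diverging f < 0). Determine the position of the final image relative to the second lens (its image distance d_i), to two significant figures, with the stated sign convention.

13 cm

Applying the thin-lens equation to the first lens, 1/22.5 = 1/48.5 + 1/d_i1, which gives d_i1 = 41.971 cm.
That image sits 20.529 cm in front of the second lens, so d_o2 = 20.529 cm.
Applying the thin-lens equation again with f_2 = 8 cm and d_o2 = 20.529 cm gives d_i2 = 13.108 cm.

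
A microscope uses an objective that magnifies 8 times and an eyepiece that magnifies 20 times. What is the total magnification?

The overall magnification of a compound microscope is the product of the objective and eyepiece magnifications:
M = M_obj x M_eye = 8 x 20 = 160.

160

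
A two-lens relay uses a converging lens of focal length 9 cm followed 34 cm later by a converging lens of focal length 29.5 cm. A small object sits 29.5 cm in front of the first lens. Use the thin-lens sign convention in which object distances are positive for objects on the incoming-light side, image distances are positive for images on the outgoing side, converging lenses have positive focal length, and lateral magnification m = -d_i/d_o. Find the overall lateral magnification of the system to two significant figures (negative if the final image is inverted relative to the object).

-1.5

Applying the thin-lens equation to the first lens, 1/9 = 1/29.5 + 1/d_i1, which gives d_i1 = 12.951 cm.
Its lateral magnification is m_1 = -d_i1/d_o1 = -(12.951)/29.5 = -0.4390.
Object distance for lens 2: d_o2 = 34 - 12.951 = 21.049 cm.
Applying the thin-lens equation again with f_2 = 29.5 cm and d_o2 = 21.049 cm gives d_i2 = -73.473 cm.
m_2 = -(-73.473)/(21.049) = 3.4906.
Total m = m_1 x m_2 = (-0.4390)(3.4906) = -1.5325.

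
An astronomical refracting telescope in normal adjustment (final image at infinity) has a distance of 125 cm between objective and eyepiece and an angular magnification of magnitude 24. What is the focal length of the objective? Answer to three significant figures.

In normal adjustment the tube length equals f_obj + f_eye and |M| = f_obj/f_eye.
So f_obj = 24 f_eye and 24 f_eye + f_eye = 125 cm, giving f_eye = 125/25 = 5.000 cm and f_obj = 120.000 cm.

120 cm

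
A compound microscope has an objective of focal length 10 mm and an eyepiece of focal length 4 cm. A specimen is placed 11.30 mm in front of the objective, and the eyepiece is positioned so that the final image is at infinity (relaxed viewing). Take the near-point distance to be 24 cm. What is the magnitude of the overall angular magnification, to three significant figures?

Convert to cm: f_obj = 10 mm = 1 cm; d_o = 11.30 mm = 1.13 cm.
Objective: 1/d_i = 1/f_obj - 1/d_o = 1/1 - 1/1.13 = 0.11504 cm^-1, so d_i = 8.692 cm.
m_obj = -d_i/d_o = -8.692/1.13 = -7.692.
Eyepiece angular magnification (image at infinity): M_eye = D/f_e = 24/4 = 6.000.
Overall M = m_obj x M_eye = (-7.692)(6.000) = -46.15.
|M| = 46.15.

46.2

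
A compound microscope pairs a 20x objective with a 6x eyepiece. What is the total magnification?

The overall magnification of a compound microscope is the product of the objective and eyepiece magnifications:
M = M_obj x M_eye = 20 x 6 = 120.

120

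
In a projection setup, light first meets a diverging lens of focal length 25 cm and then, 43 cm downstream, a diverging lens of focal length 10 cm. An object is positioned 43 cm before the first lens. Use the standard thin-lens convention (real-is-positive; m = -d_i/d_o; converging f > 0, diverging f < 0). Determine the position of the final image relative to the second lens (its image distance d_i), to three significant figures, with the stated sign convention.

Applying the thin-lens equation to the first lens, 1/(-25) = 1/43 + 1/d_i1, which gives d_i1 = -15.809 cm.
With d_i1 < 0 the first image is virtual and lies on the object side; the object distance for lens 2 is d_o2 = 43 - (-15.809) = 58.809 cm.
Applying the thin-lens equation again with f_2 = -10 cm and d_o2 = 58.809 cm gives d_i2 = -8.547 cm.

-8.55 cm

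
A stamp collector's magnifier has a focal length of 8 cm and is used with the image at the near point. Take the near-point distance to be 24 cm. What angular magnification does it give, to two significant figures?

M = 1 + D/f = 1 + 24/8 = 4.000.

4.0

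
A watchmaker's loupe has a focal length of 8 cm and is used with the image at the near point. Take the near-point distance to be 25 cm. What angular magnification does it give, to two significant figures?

M = 1 + D/f = 1 + 25/8 = 4.125.

4.1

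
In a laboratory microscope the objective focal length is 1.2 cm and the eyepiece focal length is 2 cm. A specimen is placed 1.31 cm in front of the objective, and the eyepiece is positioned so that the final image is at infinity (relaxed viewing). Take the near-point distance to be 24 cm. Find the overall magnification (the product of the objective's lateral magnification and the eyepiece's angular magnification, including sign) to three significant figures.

Objective: 1/d_i = 1/f_obj - 1/d_o = 1/1.2 - 1/1.31 = 0.06997 cm^-1, so d_i = 14.291 cm.
m_obj = -d_i/d_o = -14.291/1.31 = -10.909.
Eyepiece angular magnification (image at infinity): M_eye = D/f_e = 24/2 = 12.000.
Overall M = m_obj x M_eye = (-10.909)(12.000) = -130.91.

-131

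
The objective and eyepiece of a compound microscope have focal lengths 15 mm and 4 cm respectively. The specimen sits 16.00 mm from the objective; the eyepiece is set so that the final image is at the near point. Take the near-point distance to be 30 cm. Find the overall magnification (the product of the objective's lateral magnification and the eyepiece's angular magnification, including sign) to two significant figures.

-130

Convert to cm: f_obj = 15 mm = 1.5 cm; d_o = 16.00 mm = 1.60 cm.
Objective: 1/d_i = 1/f_obj - 1/d_o = 1/1.5 - 1/1.60 = 0.04167 cm^-1, so d_i = 24.000 cm.
m_obj = -d_i/d_o = -24.000/1.60 = -15.000.
Eyepiece angular magnification (image at near point): M_eye = 1 + D/f_e = 1 + 30/4 = 8.500.
Overall M = m_obj x M_eye = (-15.000)(8.500) = -127.50.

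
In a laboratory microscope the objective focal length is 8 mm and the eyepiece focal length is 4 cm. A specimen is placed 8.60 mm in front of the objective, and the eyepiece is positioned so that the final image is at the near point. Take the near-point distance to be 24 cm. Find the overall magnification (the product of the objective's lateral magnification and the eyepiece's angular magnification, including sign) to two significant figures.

Convert to cm: f_obj = 8 mm = 0.8 cm; d_o = 8.60 mm = 0.86 cm.
Objective: 1/d_i = 1/f_obj - 1/d_o = 1/0.8 - 1/0.86 = 0.08721 cm^-1, so d_i = 11.467 cm.
m_obj = -d_i/d_o = -11.467/0.86 = -13.333.
Eyepiece angular magnification (image at near point): M_eye = 1 + D/f_e = 1 + 24/4 = 7.000.
Overall M = m_obj x M_eye = (-13.333)(7.000) = -93.33.

-93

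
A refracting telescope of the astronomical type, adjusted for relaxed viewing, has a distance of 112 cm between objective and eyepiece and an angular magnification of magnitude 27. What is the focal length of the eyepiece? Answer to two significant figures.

4.0 cm

In normal adjustment the tube length equals f_obj + f_eye and |M| = f_obj/f_eye.
So f_obj = 27 f_eye and 27 f_eye + f_eye = 112 cm, giving f_eye = 112/28 = 4.000 cm and f_obj = 108.000 cm.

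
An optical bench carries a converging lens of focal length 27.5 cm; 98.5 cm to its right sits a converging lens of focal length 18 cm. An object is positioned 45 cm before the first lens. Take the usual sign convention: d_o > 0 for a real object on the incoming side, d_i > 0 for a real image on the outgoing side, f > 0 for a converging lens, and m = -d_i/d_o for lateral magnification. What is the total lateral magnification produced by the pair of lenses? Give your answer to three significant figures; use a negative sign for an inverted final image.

2.89

First lens: d_i1 = 1/(1/27.5 - 1/45) = 70.714 cm.
m_1 = -(70.714)/45 = -1.5714.
The intermediate image is 70.714 cm to the right of lens 1, so d_o2 = L - d_i1 = 98.5 - 70.714 = 27.786 cm.
Second lens: d_i2 = 1/(1/18 - 1/(27.786)) = 51.109 cm.
m_2 = -(51.109)/(27.786) = -1.8394.
Total m = m_1 x m_2 = (-1.5714)(-1.8394) = 2.8905.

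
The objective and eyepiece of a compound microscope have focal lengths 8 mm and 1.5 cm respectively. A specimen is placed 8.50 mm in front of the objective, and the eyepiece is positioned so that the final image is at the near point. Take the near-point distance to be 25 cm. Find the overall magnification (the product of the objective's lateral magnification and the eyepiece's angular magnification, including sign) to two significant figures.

-280

Convert to cm: f_obj = 8 mm = 0.8 cm; d_o = 8.50 mm = 0.85 cm.
Objective: 1/d_i = 1/f_obj - 1/d_o = 1/0.8 - 1/0.85 = 0.07353 cm^-1, so d_i = 13.600 cm.
m_obj = -d_i/d_o = -13.600/0.85 = -16.000.
Eyepiece angular magnification (image at near point): M_eye = 1 + D/f_e = 1 + 25/1.5 = 17.667.
Overall M = m_obj x M_eye = (-16.000)(17.667) = -282.67.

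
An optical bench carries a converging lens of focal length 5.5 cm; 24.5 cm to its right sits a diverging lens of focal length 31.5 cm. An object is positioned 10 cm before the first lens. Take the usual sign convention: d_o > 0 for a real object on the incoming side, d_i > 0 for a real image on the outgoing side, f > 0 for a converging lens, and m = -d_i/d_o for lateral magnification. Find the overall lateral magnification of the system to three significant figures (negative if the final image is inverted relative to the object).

-0.879

Applying the thin-lens equation to the first lens, 1/5.5 = 1/10 + 1/d_i1, which gives d_i1 = 12.222 cm.
Its lateral magnification is m_1 = -d_i1/d_o1 = -(12.222)/10 = -1.2222.
The intermediate image is 12.222 cm to the right of lens 1, so d_o2 = L - d_i1 = 24.5 - 12.222 = 12.278 cm.
Applying the thin-lens equation again with f_2 = -31.5 cm and d_o2 = 12.278 cm gives d_i2 = -8.834 cm.
m_2 = -(-8.834)/(12.278) = 0.7195.
The system's lateral magnification is m_1 m_2 = (-1.2222)(0.7195) = -0.8794.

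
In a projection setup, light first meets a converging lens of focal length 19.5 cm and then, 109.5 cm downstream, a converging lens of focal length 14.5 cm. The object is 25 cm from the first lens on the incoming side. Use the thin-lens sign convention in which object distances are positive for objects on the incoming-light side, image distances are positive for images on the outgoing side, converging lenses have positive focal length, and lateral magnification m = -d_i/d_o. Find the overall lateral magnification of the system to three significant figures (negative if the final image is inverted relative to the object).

Applying the thin-lens equation to the first lens, 1/19.5 = 1/25 + 1/d_i1, which gives d_i1 = 88.636 cm.
Its lateral magnification is m_1 = -d_i1/d_o1 = -(88.636)/25 = -3.5455.
Object distance for lens 2: d_o2 = 109.5 - 88.636 = 20.864 cm.
Applying the thin-lens equation again with f_2 = 14.5 cm and d_o2 = 20.864 cm gives d_i2 = 47.539 cm.
m_2 = -(47.539)/(20.864) = -2.2786.
Total m = m_1 x m_2 = (-3.5455)(-2.2786) = 8.0786.

8.08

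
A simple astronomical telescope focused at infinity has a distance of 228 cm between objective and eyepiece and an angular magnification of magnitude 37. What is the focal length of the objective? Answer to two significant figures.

In normal adjustment the tube length equals f_obj + f_eye and |M| = f_obj/f_eye.
So f_obj = 37 f_eye and 37 f_eye + f_eye = 228 cm, giving f_eye = 228/38 = 6.000 cm and f_obj = 222.000 cm.

220 cm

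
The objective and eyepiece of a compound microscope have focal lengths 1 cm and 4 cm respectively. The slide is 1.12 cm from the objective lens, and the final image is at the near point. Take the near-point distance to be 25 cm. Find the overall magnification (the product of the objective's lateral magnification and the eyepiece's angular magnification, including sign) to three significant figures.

Objective: 1/d_i = 1/f_obj - 1/d_o = 1/1 - 1/1.12 = 0.10714 cm^-1, so d_i = 9.333 cm.
m_obj = -d_i/d_o = -9.333/1.12 = -8.333.
Eyepiece angular magnification (image at near point): M_eye = 1 + D/f_e = 1 + 25/4 = 7.250.
Overall M = m_obj x M_eye = (-8.333)(7.250) = -60.42.

-60.4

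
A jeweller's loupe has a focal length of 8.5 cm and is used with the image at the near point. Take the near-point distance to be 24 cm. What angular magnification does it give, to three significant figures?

M = 1 + D/f = 1 + 24/8.5 = 3.824.

3.82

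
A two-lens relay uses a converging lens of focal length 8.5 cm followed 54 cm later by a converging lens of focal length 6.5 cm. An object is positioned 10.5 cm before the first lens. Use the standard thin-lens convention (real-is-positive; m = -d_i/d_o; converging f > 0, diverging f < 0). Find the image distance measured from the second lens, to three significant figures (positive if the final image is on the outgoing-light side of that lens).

21.2 cm

First lens: d_i1 = 1/(1/8.5 - 1/10.5) = 44.625 cm.
The intermediate image is 44.625 cm to the right of lens 1, so d_o2 = L - d_i1 = 54 - 44.625 = 9.375 cm.
Second lens: d_i2 = 1/(1/6.5 - 1/(9.375)) = 21.196 cm.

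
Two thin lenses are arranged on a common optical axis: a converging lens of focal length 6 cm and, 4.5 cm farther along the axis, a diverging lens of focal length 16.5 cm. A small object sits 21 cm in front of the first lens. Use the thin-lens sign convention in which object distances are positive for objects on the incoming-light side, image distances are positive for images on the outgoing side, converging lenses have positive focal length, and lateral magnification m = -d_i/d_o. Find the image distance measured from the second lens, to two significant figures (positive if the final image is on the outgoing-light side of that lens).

5.1 cm

Lens 1: 1/d_i1 = 1/f_1 - 1/d_o1 = 1/6 - 1/21 = 0.11905 cm^-1, so d_i1 = 8.400 cm.
This image would form 8.400 cm past lens 1, i.e. 3.900 cm beyond lens 2, so it is a virtual object for lens 2: d_o2 = 4.5 - 8.400 = -3.900 cm.
Lens 2: 1/d_i2 = 1/f_2 - 1/d_o2 = 1/(-16.5) - 1/(-3.900) = 0.19580 cm^-1, so d_i2 = 5.107 cm.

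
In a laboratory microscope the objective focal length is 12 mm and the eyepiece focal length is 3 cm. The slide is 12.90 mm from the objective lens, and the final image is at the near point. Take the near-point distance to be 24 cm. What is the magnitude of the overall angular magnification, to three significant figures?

120

Convert to cm: f_obj = 12 mm = 1.2 cm; d_o = 12.90 mm = 1.29 cm.
Objective: 1/d_i = 1/f_obj - 1/d_o = 1/1.2 - 1/1.29 = 0.05814 cm^-1, so d_i = 17.200 cm.
m_obj = -d_i/d_o = -17.200/1.29 = -13.333.
Eyepiece angular magnification (image at near point): M_eye = 1 + D/f_e = 1 + 24/3 = 9.000.
Overall M = m_obj x M_eye = (-13.333)(9.000) = -120.00.
|M| = 120.00.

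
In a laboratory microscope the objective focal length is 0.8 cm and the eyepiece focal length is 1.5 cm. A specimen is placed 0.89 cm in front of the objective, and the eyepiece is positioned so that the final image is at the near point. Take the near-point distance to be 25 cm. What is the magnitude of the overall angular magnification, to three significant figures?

Objective: 1/d_i = 1/f_obj - 1/d_o = 1/0.8 - 1/0.89 = 0.12640 cm^-1, so d_i = 7.911 cm.
m_obj = -d_i/d_o = -7.911/0.89 = -8.889.
Eyepiece angular magnification (image at near point): M_eye = 1 + D/f_e = 1 + 25/1.5 = 17.667.
Overall M = m_obj x M_eye = (-8.889)(17.667) = -157.04.
|M| = 157.04.

157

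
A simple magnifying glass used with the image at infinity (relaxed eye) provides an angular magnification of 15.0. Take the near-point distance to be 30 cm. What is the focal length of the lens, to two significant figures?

2.0 cm

For the image at infinity, M = D/f.
f = D/M = 30/15.0 = 2.000 cm.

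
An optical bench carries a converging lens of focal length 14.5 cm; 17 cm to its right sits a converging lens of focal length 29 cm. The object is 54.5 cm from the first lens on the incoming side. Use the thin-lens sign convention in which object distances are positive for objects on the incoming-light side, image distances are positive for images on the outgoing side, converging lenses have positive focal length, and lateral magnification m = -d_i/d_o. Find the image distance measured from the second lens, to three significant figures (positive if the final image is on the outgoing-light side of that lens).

2.52 cm

Applying the thin-lens equation to the first lens, 1/14.5 = 1/54.5 + 1/d_i1, which gives d_i1 = 19.756 cm.
Since 19.756 cm > 17 cm, the first image lies past the second lens and serves as a virtual object: d_o2 = L - d_i1 = -2.756 cm.
Applying the thin-lens equation again with f_2 = 29 cm and d_o2 = -2.756 cm gives d_i2 = 2.517 cm.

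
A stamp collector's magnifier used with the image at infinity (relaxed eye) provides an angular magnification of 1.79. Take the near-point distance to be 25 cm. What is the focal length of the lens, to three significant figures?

For the image at infinity, M = D/f.
f = D/M = 25/1.79 = 13.966 cm.

14.0 cm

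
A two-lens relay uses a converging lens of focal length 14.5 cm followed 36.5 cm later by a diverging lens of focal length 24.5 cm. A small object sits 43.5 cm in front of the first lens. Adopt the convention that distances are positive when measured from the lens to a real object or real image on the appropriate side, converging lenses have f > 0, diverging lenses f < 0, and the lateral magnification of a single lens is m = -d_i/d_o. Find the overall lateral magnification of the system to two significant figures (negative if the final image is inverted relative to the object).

Lens 1: 1/d_i1 = 1/f_1 - 1/d_o1 = 1/14.5 - 1/43.5 = 0.04598 cm^-1, so d_i1 = 21.750 cm.
m_1 = -(21.750)/43.5 = -0.5000.
Object distance for lens 2: d_o2 = 36.5 - 21.750 = 14.750 cm.
Lens 2: 1/d_i2 = 1/f_2 - 1/d_o2 = 1/(-24.5) - 1/(14.750) = -0.10861 cm^-1, so d_i2 = -9.207 cm.
m_2 = -(-9.207)/(14.750) = 0.6242.
Overall magnification: m = m_1 m_2 = -0.3121.

-0.31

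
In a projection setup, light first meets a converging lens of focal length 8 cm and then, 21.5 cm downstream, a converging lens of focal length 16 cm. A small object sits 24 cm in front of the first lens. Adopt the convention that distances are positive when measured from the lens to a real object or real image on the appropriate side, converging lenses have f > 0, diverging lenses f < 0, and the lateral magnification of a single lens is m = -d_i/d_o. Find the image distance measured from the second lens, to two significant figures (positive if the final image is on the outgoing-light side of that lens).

Applying the thin-lens equation to the first lens, 1/8 = 1/24 + 1/d_i1, which gives d_i1 = 12.000 cm.
Object distance for lens 2: d_o2 = 21.5 - 12.000 = 9.500 cm.
Applying the thin-lens equation again with f_2 = 16 cm and d_o2 = 9.500 cm gives d_i2 = -23.385 cm.

-23 cm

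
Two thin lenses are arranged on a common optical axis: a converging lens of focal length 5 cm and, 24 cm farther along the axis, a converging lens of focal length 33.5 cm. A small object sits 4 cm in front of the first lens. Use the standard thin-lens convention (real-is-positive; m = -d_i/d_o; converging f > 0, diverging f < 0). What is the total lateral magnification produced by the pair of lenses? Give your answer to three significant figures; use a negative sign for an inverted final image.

Applying the thin-lens equation to the first lens, 1/5 = 1/4 + 1/d_i1, which gives d_i1 = -20.000 cm.
Its lateral magnification is m_1 = -d_i1/d_o1 = -(-20.000)/4 = 5.0000.
With d_i1 < 0 the first image is virtual and lies on the object side; the object distance for lens 2 is d_o2 = 24 - (-20.000) = 44.000 cm.
Applying the thin-lens equation again with f_2 = 33.5 cm and d_o2 = 44.000 cm gives d_i2 = 140.381 cm.
m_2 = -(140.381)/(44.000) = -3.1905.
The system's lateral magnification is m_1 m_2 = (5.0000)(-3.1905) = -15.9524.

-16.0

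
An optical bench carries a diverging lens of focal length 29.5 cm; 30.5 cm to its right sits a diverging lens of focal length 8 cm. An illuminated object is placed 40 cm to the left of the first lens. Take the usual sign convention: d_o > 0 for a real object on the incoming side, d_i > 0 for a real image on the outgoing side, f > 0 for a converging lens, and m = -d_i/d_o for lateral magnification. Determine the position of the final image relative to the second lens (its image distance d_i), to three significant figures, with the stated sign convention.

-6.85 cm

First lens: d_i1 = 1/(1/(-29.5) - 1/40) = -16.978 cm.
The intermediate image is virtual, 16.978 cm to the left of lens 1, so d_o2 = L - d_i1 = 30.5 - (-16.978) = 47.478 cm.
Second lens: d_i2 = 1/(1/(-8) - 1/(47.478)) = -6.846 cm.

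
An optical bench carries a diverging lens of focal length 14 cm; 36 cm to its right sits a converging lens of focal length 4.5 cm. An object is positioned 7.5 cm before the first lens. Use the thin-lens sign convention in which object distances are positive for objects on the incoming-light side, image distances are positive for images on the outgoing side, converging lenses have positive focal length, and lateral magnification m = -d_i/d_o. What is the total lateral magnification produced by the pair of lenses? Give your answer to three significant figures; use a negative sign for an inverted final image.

Applying the thin-lens equation to the first lens, 1/(-14) = 1/7.5 + 1/d_i1, which gives d_i1 = -4.884 cm.
Its lateral magnification is m_1 = -d_i1/d_o1 = -(-4.884)/7.5 = 0.6512.
With d_i1 < 0 the first image is virtual and lies on the object side; the object distance for lens 2 is d_o2 = 36 - (-4.884) = 40.884 cm.
Applying the thin-lens equation again with f_2 = 4.5 cm and d_o2 = 40.884 cm gives d_i2 = 5.057 cm.
m_2 = -(5.057)/(40.884) = -0.1237.
The system's lateral magnification is m_1 m_2 = (0.6512)(-0.1237) = -0.0805.

-0.0805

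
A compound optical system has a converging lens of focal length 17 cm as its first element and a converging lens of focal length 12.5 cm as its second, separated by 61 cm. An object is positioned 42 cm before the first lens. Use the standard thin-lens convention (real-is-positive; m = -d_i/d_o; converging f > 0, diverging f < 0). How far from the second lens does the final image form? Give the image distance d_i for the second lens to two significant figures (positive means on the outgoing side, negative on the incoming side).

First lens: d_i1 = 1/(1/17 - 1/42) = 28.560 cm.
The intermediate image is 28.560 cm to the right of lens 1, so d_o2 = L - d_i1 = 61 - 28.560 = 32.440 cm.
Second lens: d_i2 = 1/(1/12.5 - 1/(32.440)) = 20.336 cm.

20 cm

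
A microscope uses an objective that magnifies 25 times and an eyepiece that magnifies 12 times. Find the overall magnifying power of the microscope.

The overall magnification of a compound microscope is the product of the objective and eyepiece magnifications:
M = M_obj x M_eye = 25 x 12 = 300.

300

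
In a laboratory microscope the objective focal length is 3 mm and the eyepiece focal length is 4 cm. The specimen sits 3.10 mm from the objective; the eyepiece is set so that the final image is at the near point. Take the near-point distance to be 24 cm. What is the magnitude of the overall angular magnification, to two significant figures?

Convert to cm: f_obj = 3 mm = 0.3 cm; d_o = 3.10 mm = 0.31 cm.
Objective: 1/d_i = 1/f_obj - 1/d_o = 1/0.3 - 1/0.31 = 0.10753 cm^-1, so d_i = 9.300 cm.
m_obj = -d_i/d_o = -9.300/0.31 = -30.000.
Eyepiece angular magnification (image at near point): M_eye = 1 + D/f_e = 1 + 24/4 = 7.000.
Overall M = m_obj x M_eye = (-30.000)(7.000) = -210.00.
|M| = 210.00.

210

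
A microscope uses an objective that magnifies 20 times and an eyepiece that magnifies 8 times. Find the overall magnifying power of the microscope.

160

The overall magnification of a compound microscope is the product of the objective and eyepiece magnifications:
M = M_obj x M_eye = 20 x 8 = 160.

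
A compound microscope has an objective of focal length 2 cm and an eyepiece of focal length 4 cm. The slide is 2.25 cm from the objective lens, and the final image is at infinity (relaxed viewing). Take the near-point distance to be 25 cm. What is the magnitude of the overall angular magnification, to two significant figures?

Objective: 1/d_i = 1/f_obj - 1/d_o = 1/2 - 1/2.25 = 0.05556 cm^-1, so d_i = 18.000 cm.
m_obj = -d_i/d_o = -18.000/2.25 = -8.000.
Eyepiece angular magnification (image at infinity): M_eye = D/f_e = 25/4 = 6.250.
Overall M = m_obj x M_eye = (-8.000)(6.250) = -50.00.
|M| = 50.00.

50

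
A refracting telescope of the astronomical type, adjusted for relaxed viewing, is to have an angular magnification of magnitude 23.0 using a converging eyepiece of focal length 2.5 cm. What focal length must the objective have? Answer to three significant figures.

57.5 cm

|M| = f_obj/|f_eye|, so f_obj = |M| x |f_eye| = 23.0 x 2.5 = 57.500 cm.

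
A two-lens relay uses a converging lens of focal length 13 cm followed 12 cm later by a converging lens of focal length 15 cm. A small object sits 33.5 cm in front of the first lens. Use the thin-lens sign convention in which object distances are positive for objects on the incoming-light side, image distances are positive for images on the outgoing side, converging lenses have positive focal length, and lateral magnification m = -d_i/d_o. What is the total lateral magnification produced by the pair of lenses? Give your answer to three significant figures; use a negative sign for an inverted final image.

-0.392

First lens: d_i1 = 1/(1/13 - 1/33.5) = 21.244 cm.
m_1 = -(21.244)/33.5 = -0.6341.
Since 21.244 cm > 12 cm, the first image lies past the second lens and serves as a virtual object: d_o2 = L - d_i1 = -9.244 cm.
Second lens: d_i2 = 1/(1/15 - 1/(-9.244)) = 5.719 cm.
m_2 = -(5.719)/(-9.244) = 0.6187.
Overall magnification: m = m_1 m_2 = -0.3924.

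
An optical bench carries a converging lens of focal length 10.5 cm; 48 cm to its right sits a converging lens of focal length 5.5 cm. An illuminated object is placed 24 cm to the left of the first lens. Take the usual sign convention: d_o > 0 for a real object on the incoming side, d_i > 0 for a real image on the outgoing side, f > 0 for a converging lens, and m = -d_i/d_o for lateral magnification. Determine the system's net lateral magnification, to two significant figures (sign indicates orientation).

0.18

Applying the thin-lens equation to the first lens, 1/10.5 = 1/24 + 1/d_i1, which gives d_i1 = 18.667 cm.
Its lateral magnification is m_1 = -d_i1/d_o1 = -(18.667)/24 = -0.7778.
The intermediate image is 18.667 cm to the right of lens 1, so d_o2 = L - d_i1 = 48 - 18.667 = 29.333 cm.
Applying the thin-lens equation again with f_2 = 5.5 cm and d_o2 = 29.333 cm gives d_i2 = 6.769 cm.
m_2 = -(6.769)/(29.333) = -0.2308.
The system's lateral magnification is m_1 m_2 = (-0.7778)(-0.2308) = 0.1795.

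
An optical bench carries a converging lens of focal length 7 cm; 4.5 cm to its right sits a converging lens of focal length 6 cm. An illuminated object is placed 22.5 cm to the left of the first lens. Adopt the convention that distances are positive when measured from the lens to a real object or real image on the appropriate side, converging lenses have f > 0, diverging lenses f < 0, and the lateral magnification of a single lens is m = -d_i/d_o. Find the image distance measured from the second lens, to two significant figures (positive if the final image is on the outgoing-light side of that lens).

First lens: d_i1 = 1/(1/7 - 1/22.5) = 10.161 cm.
This image would form 10.161 cm past lens 1, i.e. 5.661 cm beyond lens 2, so it is a virtual object for lens 2: d_o2 = 4.5 - 10.161 = -5.661 cm.
Second lens: d_i2 = 1/(1/6 - 1/(-5.661)) = 2.913 cm.

2.9 cm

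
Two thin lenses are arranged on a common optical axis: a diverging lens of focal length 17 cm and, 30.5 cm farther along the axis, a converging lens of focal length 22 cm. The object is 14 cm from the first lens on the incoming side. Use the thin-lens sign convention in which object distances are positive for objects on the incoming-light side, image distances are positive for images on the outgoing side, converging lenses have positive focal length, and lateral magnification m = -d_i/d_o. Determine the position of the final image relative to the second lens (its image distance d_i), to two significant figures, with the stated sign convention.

First lens: d_i1 = 1/(1/(-17) - 1/14) = -7.677 cm.
The intermediate image is virtual, 7.677 cm to the left of lens 1, so d_o2 = L - d_i1 = 30.5 - (-7.677) = 38.177 cm.
Second lens: d_i2 = 1/(1/22 - 1/(38.177)) = 51.918 cm.

52 cm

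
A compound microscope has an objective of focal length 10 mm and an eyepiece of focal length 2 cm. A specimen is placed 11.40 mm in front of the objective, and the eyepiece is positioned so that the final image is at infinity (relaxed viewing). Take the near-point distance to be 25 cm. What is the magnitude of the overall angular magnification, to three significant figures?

89.3

Convert to cm: f_obj = 10 mm = 1 cm; d_o = 11.40 mm = 1.14 cm.
Objective: 1/d_i = 1/f_obj - 1/d_o = 1/1 - 1/1.14 = 0.12281 cm^-1, so d_i = 8.143 cm.
m_obj = -d_i/d_o = -8.143/1.14 = -7.143.
Eyepiece angular magnification (image at infinity): M_eye = D/f_e = 25/2 = 12.500.
Overall M = m_obj x M_eye = (-7.143)(12.500) = -89.29.
|M| = 89.29.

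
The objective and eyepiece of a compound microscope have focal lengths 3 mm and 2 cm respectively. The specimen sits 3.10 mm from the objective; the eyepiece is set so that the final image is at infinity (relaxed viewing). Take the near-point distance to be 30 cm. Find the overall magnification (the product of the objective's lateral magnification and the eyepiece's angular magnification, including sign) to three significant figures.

-450

Convert to cm: f_obj = 3 mm = 0.3 cm; d_o = 3.10 mm = 0.31 cm.
Objective: 1/d_i = 1/f_obj - 1/d_o = 1/0.3 - 1/0.31 = 0.10753 cm^-1, so d_i = 9.300 cm.
m_obj = -d_i/d_o = -9.300/0.31 = -30.000.
Eyepiece angular magnification (image at infinity): M_eye = D/f_e = 30/2 = 15.000.
Overall M = m_obj x M_eye = (-30.000)(15.000) = -450.00.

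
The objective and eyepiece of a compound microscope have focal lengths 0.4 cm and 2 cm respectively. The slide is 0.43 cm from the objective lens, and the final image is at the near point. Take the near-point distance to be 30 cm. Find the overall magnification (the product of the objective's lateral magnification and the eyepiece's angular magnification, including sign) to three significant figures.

Objective: 1/d_i = 1/f_obj - 1/d_o = 1/0.4 - 1/0.43 = 0.17442 cm^-1, so d_i = 5.733 cm.
m_obj = -d_i/d_o = -5.733/0.43 = -13.333.
Eyepiece angular magnification (image at near point): M_eye = 1 + D/f_e = 1 + 30/2 = 16.000.
Overall M = m_obj x M_eye = (-13.333)(16.000) = -213.33.

-213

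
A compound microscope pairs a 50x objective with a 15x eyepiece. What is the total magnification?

750

The overall magnification of a compound microscope is the product of the objective and eyepiece magnifications:
M = M_obj x M_eye = 50 x 15 = 750.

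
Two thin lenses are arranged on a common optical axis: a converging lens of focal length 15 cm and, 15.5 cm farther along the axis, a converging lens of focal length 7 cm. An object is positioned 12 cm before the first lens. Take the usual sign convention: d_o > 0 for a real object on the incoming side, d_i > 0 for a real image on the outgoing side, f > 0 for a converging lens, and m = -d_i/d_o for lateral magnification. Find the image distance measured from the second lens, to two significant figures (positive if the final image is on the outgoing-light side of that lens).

7.7 cm

Applying the thin-lens equation to the first lens, 1/15 = 1/12 + 1/d_i1, which gives d_i1 = -60.000 cm.
With d_i1 < 0 the first image is virtual and lies on the object side; the object distance for lens 2 is d_o2 = 15.5 - (-60.000) = 75.500 cm.
Applying the thin-lens equation again with f_2 = 7 cm and d_o2 = 75.500 cm gives d_i2 = 7.715 cm.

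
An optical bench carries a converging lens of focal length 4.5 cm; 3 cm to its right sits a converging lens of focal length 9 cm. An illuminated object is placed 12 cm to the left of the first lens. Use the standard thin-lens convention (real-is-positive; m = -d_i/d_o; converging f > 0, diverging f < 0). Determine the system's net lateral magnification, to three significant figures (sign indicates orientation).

-0.409

Lens 1: 1/d_i1 = 1/f_1 - 1/d_o1 = 1/4.5 - 1/12 = 0.13889 cm^-1, so d_i1 = 7.200 cm.
m_1 = -(7.200)/12 = -0.6000.
This image would form 7.200 cm past lens 1, i.e. 4.200 cm beyond lens 2, so it is a virtual object for lens 2: d_o2 = 3 - 7.200 = -4.200 cm.
Lens 2: 1/d_i2 = 1/f_2 - 1/d_o2 = 1/9 - 1/(-4.200) = 0.34921 cm^-1, so d_i2 = 2.864 cm.
m_2 = -(2.864)/(-4.200) = 0.6818.
Total m = m_1 x m_2 = (-0.6000)(0.6818) = -0.4091.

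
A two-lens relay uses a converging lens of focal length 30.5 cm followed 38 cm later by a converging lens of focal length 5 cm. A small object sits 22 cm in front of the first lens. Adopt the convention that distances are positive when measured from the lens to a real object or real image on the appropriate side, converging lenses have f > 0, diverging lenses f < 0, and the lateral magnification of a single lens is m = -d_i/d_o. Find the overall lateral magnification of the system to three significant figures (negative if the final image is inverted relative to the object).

-0.160

Lens 1: 1/d_i1 = 1/f_1 - 1/d_o1 = 1/30.5 - 1/22 = -0.01267 cm^-1, so d_i1 = -78.941 cm.
m_1 = -(-78.941)/22 = 3.5882.
With d_i1 < 0 the first image is virtual and lies on the object side; the object distance for lens 2 is d_o2 = 38 - (-78.941) = 116.941 cm.
Lens 2: 1/d_i2 = 1/f_2 - 1/d_o2 = 1/5 - 1/(116.941) = 0.19145 cm^-1, so d_i2 = 5.223 cm.
m_2 = -(5.223)/(116.941) = -0.0447.
The system's lateral magnification is m_1 m_2 = (3.5882)(-0.0447) = -0.1603.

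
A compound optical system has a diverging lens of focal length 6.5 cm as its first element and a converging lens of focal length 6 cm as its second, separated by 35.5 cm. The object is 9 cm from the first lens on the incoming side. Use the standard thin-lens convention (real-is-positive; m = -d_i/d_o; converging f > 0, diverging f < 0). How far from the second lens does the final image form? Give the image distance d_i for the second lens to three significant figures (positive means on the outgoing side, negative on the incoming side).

Lens 1: 1/d_i1 = 1/f_1 - 1/d_o1 = 1/(-6.5) - 1/9 = -0.26496 cm^-1, so d_i1 = -3.774 cm.
The intermediate image is virtual, 3.774 cm to the left of lens 1, so d_o2 = L - d_i1 = 35.5 - (-3.774) = 39.274 cm.
Lens 2: 1/d_i2 = 1/f_2 - 1/d_o2 = 1/6 - 1/(39.274) = 0.14120 cm^-1, so d_i2 = 7.082 cm.

7.08 cm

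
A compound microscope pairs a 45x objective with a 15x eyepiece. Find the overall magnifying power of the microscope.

675

The overall magnification of a compound microscope is the product of the objective and eyepiece magnifications:
M = M_obj x M_eye = 45 x 15 = 675.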